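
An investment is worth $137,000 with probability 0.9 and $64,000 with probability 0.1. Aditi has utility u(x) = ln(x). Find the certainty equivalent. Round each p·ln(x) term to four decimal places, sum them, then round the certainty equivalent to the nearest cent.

$126,969.22

E[u] = 0.9·ln(137000) + 0.1·ln(64000) = 10.6450 + 1.1067 = 11.7517
CE = e^11.7517 ≈ 126969.22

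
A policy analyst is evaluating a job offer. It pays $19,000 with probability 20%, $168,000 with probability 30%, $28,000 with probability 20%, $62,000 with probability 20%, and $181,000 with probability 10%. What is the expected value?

$90,300

EV = 0.2 × 19000 + 0.3 × 168000 + 0.2 × 28000 + 0.2 × 62000 + 0.1 × 181000 = 3800 + 50400 + 5600 + 12400 + 18100 = 90300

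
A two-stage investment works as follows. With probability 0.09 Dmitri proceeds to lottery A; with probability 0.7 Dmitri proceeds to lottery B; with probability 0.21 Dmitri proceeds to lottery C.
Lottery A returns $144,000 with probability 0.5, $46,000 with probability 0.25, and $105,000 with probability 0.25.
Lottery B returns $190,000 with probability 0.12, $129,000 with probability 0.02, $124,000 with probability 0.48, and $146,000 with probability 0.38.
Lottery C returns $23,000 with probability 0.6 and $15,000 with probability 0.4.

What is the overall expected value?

$112,301.50

EV(A) = 0.5 × 144000 + 0.25 × 46000 + 0.25 × 105000 = 72000 + 11500 + 26250 = 109750
EV(B) = 0.12 × 190000 + 0.02 × 129000 + 0.48 × 124000 + 0.38 × 146000 = 22800 + 2580 + 59520 + 55480 = 140380
EV(C) = 0.6 × 23000 + 0.4 × 15000 = 13800 + 6000 = 19800
Overall = 0.09 × 109750 + 0.7 × 140380 + 0.21 × 19800 = 9877.5 + 98266 + 4158 = 112301.5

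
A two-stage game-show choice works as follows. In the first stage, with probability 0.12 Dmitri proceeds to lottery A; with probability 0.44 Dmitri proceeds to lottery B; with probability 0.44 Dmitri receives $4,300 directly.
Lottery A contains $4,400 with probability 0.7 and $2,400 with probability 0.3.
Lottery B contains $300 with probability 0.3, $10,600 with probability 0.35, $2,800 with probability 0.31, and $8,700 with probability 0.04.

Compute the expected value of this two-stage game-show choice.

EV(A) = 0.7 × 4400 + 0.3 × 2400 = 3080 + 720 = 3800
EV(B) = 0.3 × 300 + 0.35 × 10600 + 0.31 × 2800 + 0.04 × 8700 = 90 + 3710 + 868 + 348 = 5016
Branch C: 4300 (certain)
Overall = 0.12 × 3800 + 0.44 × 5016 + 0.44 × 4300 = 456 + 2207.04 + 1892 = 4555.04

$4,555.04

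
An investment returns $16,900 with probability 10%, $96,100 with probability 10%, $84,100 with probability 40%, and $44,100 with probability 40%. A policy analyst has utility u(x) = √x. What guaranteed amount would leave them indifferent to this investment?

$59,536

E[u] = 0.1·√16900 + 0.1·√96100 + 0.4·√84100 + 0.4·√44100 = 0.1·130 + 0.1·310 + 0.4·290 + 0.4·210 = 244
CE = (244)² = 59536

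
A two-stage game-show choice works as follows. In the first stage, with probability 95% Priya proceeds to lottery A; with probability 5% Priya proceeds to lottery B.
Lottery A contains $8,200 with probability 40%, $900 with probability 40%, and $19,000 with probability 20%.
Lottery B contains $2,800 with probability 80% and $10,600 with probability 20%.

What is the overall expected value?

EV(A) = 0.4 × 8200 + 0.4 × 900 + 0.2 × 19000 = 3280 + 360 + 3800 = 7440
EV(B) = 0.8 × 2800 + 0.2 × 10600 = 2240 + 2120 = 4360
Overall = 0.95 × 7440 + 0.05 × 4360 = 7068 + 218 = 7286

$7,286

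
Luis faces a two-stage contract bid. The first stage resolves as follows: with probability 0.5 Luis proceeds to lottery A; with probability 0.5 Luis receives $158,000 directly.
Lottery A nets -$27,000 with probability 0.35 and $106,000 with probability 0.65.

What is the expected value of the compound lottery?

EV(A) = 0.35 × (-27000) + 0.65 × 106000 = -9450 + 68900 = 59450
Branch B: 158000 (certain)
Overall = 0.5 × 59450 + 0.5 × 158000 = 29725 + 79000 = 108725

$108,725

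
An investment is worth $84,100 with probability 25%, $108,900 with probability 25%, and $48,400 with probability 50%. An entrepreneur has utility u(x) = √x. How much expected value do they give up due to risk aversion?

E[u] = 0.25·√84100 + 0.25·√108900 + 0.5·√48400 = 0.25·290 + 0.25·330 + 0.5·220 = 265
CE = (265)² = 70225
Risk premium = EV − CE = 72450 − 70225 = 2225

$2,225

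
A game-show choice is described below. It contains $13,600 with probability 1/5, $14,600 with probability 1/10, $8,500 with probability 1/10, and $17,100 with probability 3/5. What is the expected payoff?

$15,290

EV = 1/5 × 13600 + 1/10 × 14600 + 1/10 × 8500 + 3/5 × 17100 = 2720 + 1460 + 850 + 10260 = 15290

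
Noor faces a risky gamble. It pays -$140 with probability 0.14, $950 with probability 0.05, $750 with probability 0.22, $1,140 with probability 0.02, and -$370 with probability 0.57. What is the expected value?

$4.80

EV = 0.14 × (-140) + 0.05 × 950 + 0.22 × 750 + 0.02 × 1140 + 0.57 × (-370) = -19.6 + 47.5 + 165 + 22.8 − 210.9 = 4.8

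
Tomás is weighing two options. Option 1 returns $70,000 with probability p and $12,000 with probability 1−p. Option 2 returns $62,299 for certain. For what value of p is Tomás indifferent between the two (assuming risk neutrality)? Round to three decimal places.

p = 0.867

p·70000 + (1−p)·12000 = 62299
58000p + 12000 = 62299
p = (62299 − 12000) / 58000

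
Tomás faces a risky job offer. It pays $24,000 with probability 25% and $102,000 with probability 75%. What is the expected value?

$82,500

EV = 0.25 × 24000 + 0.75 × 102000 = 6000 + 76500 = 82500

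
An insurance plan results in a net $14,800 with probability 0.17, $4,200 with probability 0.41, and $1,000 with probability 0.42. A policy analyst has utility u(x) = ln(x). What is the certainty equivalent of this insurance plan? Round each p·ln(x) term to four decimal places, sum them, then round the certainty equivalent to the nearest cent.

E[u] = 0.17·ln(14800) + 0.41·ln(4200) + 0.42·ln(1000) = 1.6324 + 3.4206 + 2.9013 = 7.9543
CE = e^7.9543 ≈ 2847.79

$2,847.79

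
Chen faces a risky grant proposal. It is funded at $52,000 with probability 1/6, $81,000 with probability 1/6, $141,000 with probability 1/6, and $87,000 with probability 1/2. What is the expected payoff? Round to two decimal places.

$89,166.67

EV = 1/6 × 52000 + 1/6 × 81000 + 1/6 × 141000 + 1/2 × 87000 = 8666.6667 + 13500 + 23500 + 43500 = 89166.6667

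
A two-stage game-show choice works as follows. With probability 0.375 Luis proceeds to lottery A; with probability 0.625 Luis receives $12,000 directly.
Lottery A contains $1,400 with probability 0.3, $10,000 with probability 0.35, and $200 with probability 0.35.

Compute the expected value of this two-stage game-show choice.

EV(A) = 0.3 × 1400 + 0.35 × 10000 + 0.35 × 200 = 420 + 3500 + 70 = 3990
Branch B: 12000 (certain)
Overall = 0.375 × 3990 + 0.625 × 12000 = 1496.25 + 7500 = 8996.25

$8,996.25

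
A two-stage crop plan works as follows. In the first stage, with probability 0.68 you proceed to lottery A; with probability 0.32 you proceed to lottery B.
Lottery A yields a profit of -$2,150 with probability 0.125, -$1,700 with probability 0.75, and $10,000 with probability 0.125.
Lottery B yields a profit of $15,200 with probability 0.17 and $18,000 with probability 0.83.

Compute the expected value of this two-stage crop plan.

EV(A) = 0.125 × (-2150) + 0.75 × (-1700) + 0.125 × 10000 = -268.75 − 1275 + 1250 = -293.75
EV(B) = 0.17 × 15200 + 0.83 × 18000 = 2584 + 14940 = 17524
Overall = 0.68 × (-293.75) + 0.32 × 17524 = -199.75 + 5607.68 = 5407.93

$5,407.93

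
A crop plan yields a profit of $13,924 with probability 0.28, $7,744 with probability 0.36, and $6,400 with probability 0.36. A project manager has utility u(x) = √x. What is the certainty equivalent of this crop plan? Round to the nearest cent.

E[u] = 0.28·√13924 + 0.36·√7744 + 0.36·√6400 = 0.28·118 + 0.36·88 + 0.36·80 = 93.52
CE = (93.52)² = 8745.9904

$8,745.99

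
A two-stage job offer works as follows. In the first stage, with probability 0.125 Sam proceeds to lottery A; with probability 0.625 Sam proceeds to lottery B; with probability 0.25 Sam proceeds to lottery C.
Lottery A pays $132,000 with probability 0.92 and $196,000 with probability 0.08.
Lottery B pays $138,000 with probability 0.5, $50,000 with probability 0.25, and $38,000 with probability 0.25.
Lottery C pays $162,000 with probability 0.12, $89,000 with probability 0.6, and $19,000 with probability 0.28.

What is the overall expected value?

$93,555

EV(A) = 0.92 × 132000 + 0.08 × 196000 = 121440 + 15680 = 137120
EV(B) = 0.5 × 138000 + 0.25 × 50000 + 0.25 × 38000 = 69000 + 12500 + 9500 = 91000
EV(C) = 0.12 × 162000 + 0.6 × 89000 + 0.28 × 19000 = 19440 + 53400 + 5320 = 78160
Overall = 0.125 × 137120 + 0.625 × 91000 + 0.25 × 78160 = 17140 + 56875 + 19540 = 93555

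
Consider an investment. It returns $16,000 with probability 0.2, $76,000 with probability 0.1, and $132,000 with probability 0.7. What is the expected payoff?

EV = 0.2 × 16000 + 0.1 × 76000 + 0.7 × 132000 = 3200 + 7600 + 92400 = 103200

$103,200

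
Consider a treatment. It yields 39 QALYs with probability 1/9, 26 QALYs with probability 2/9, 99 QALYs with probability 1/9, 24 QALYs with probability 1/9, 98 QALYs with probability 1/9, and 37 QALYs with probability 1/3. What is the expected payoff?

47 QALYs

EV = 1/9 × 39 + 2/9 × 26 + 1/9 × 99 + 1/9 × 24 + 1/9 × 98 + 1/3 × 37 = 4.3333 + 5.7778 + 11 + 2.6667 + 10.8889 + 12.3333 = 47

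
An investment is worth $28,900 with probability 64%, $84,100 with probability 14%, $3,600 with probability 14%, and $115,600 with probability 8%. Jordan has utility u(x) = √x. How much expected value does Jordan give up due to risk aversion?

$5,797

E[u] = 0.64·√28900 + 0.14·√84100 + 0.14·√3600 + 0.08·√115600 = 0.64·170 + 0.14·290 + 0.14·60 + 0.08·340 = 185
CE = (185)² = 34225
Risk premium = EV − CE = 40022 − 34225 = 5797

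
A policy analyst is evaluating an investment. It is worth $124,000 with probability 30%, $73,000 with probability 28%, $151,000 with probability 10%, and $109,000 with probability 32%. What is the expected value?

EV = 0.3 × 124000 + 0.28 × 73000 + 0.1 × 151000 + 0.32 × 109000 = 37200 + 20440 + 15100 + 34880 = 107620

$107,620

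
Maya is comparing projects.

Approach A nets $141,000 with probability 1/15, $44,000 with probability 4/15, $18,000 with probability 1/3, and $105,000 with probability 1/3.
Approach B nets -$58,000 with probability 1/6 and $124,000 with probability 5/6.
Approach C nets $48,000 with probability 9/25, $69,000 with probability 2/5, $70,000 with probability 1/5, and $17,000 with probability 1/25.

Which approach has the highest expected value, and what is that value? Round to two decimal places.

Approach B ($93,666.67)

Approach A = 1/15 × 141000 + 4/15 × 44000 + 1/3 × 18000 + 1/3 × 105000 = 9400 + 11733.3333 + 6000 + 35000 = 62133.3333
Approach B = 1/6 × (-58000) + 5/6 × 124000 = -9666.6667 + 103333.3333 = 93666.6667
Approach C = 9/25 × 48000 + 2/5 × 69000 + 1/5 × 70000 + 1/25 × 17000 = 17280 + 27600 + 14000 + 680 = 59560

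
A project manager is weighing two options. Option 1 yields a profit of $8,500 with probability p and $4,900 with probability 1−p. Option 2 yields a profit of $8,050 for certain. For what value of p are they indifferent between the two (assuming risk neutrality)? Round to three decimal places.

p = 0.875

p·8500 + (1−p)·4900 = 8050
3600p + 4900 = 8050
p = (8050 − 4900) / 3600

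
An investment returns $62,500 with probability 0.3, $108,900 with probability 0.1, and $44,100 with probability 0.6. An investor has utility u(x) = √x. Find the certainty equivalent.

$54,756

E[u] = 0.3·√62500 + 0.1·√108900 + 0.6·√44100 = 0.3·250 + 0.1·330 + 0.6·210 = 234
CE = (234)² = 54756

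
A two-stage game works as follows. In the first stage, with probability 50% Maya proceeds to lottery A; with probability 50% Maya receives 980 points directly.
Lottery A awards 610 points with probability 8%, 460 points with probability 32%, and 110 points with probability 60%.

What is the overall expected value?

EV(A) = 0.08 × 610 + 0.32 × 460 + 0.6 × 110 = 48.8 + 147.2 + 66 = 262
Branch B: 980 (certain)
Overall = 0.5 × 262 + 0.5 × 980 = 131 + 490 = 621

621 points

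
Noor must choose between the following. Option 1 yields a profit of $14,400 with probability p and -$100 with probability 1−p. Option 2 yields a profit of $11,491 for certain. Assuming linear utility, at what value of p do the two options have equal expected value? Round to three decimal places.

p = 0.799

p·14400 + (1−p)·(-100) = 11491
14500p − 100 = 11491
p = (11491 + 100) / 14500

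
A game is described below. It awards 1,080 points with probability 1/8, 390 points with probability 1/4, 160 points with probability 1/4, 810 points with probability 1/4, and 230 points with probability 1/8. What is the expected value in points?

503.75 points

EV = 1/8 × 1080 + 1/4 × 390 + 1/4 × 160 + 1/4 × 810 + 1/8 × 230 = 135 + 97.5 + 40 + 202.5 + 28.75 = 503.75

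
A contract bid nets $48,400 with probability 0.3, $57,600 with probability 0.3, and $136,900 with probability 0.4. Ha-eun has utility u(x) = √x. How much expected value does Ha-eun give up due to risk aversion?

E[u] = 0.3·√48400 + 0.3·√57600 + 0.4·√136900 = 0.3·220 + 0.3·240 + 0.4·370 = 286
CE = (286)² = 81796
Risk premium = EV − CE = 86560 − 81796 = 4764

$4,764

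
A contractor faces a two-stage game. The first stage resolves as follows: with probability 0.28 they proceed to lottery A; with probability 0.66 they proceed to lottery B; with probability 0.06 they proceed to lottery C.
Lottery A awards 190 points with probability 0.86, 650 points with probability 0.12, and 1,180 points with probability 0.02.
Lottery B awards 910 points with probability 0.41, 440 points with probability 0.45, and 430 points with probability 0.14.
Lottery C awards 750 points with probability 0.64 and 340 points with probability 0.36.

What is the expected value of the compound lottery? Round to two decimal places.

527.00 points

EV(A) = 0.86 × 190 + 0.12 × 650 + 0.02 × 1180 = 163.4 + 78 + 23.6 = 265
EV(B) = 0.41 × 910 + 0.45 × 440 + 0.14 × 430 = 373.1 + 198 + 60.2 = 631.3
EV(C) = 0.64 × 750 + 0.36 × 340 = 480 + 122.4 = 602.4
Overall = 0.28 × 265 + 0.66 × 631.3 + 0.06 × 602.4 = 74.2 + 416.658 + 36.144 = 527.002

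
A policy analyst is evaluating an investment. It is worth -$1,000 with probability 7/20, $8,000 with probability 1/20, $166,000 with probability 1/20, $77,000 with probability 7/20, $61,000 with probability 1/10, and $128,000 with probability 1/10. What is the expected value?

EV = 7/20 × (-1000) + 1/20 × 8000 + 1/20 × 166000 + 7/20 × 77000 + 1/10 × 61000 + 1/10 × 128000 = -350 + 400 + 8300 + 26950 + 6100 + 12800 = 54200

$54,200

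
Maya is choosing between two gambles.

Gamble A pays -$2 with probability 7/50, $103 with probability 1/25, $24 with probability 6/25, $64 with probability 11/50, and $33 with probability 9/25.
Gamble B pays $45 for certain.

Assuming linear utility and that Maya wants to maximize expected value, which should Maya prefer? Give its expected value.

Gamble A = 7/50 × (-2) + 1/25 × 103 + 6/25 × 24 + 11/50 × 64 + 9/25 × 33 = -0.28 + 4.12 + 5.76 + 14.08 + 11.88 = 35.56
Gamble B: 45 (certain)

Gamble B ($45)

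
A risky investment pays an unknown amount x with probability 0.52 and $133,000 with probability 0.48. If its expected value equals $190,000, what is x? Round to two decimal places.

x = $242,615.38

0.52·x + 0.48·133000 = 190000
0.52·x = 190000 − 63840 = 126160
x = 126160 / 0.52 = 242615.3846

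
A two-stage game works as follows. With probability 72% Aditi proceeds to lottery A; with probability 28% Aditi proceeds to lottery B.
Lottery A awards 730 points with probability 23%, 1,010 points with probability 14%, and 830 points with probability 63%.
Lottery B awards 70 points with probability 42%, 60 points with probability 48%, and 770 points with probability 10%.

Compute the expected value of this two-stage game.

637.04 points

EV(A) = 0.23 × 730 + 0.14 × 1010 + 0.63 × 830 = 167.9 + 141.4 + 522.9 = 832.2
EV(B) = 0.42 × 70 + 0.48 × 60 + 0.1 × 770 = 29.4 + 28.8 + 77 = 135.2
Overall = 0.72 × 832.2 + 0.28 × 135.2 = 599.184 + 37.856 = 637.04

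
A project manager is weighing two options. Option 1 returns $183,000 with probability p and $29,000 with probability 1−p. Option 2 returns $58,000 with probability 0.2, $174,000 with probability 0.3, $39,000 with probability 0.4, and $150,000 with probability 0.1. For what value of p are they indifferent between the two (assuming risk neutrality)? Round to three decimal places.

p = 0.425

EV(Option 2) = 0.2 × 58000 + 0.3 × 174000 + 0.4 × 39000 + 0.1 × 150000 = 11600 + 52200 + 15600 + 15000 = 94400
p·183000 + (1−p)·29000 = 94400
154000p + 29000 = 94400
p = (94400 − 29000) / 154000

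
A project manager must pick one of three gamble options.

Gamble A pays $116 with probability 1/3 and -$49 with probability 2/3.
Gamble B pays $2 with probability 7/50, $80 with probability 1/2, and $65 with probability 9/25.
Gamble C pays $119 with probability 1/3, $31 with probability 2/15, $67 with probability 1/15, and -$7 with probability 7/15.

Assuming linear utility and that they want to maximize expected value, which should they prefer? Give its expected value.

Gamble B ($63.68)

Gamble A = 1/3 × 116 + 2/3 × (-49) = 38.6667 − 32.6667 = 6
Gamble B = 7/50 × 2 + 1/2 × 80 + 9/25 × 65 = 0.28 + 40 + 23.4 = 63.68
Gamble C = 1/3 × 119 + 2/15 × 31 + 1/15 × 67 + 7/15 × (-7) = 39.6667 + 4.1333 + 4.4667 − 3.2667 = 45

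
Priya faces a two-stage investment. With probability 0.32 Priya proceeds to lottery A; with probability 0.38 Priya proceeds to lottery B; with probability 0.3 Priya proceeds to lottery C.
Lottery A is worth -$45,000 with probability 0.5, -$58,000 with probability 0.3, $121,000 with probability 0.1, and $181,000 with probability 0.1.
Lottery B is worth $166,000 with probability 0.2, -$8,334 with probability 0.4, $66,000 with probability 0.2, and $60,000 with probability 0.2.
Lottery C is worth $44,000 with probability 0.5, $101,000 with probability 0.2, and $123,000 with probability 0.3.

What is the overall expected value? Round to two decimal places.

$41,551.23

EV(A) = 0.5 × (-45000) + 0.3 × (-58000) + 0.1 × 121000 + 0.1 × 181000 = -22500 − 17400 + 12100 + 18100 = -9700
EV(B) = 0.2 × 166000 + 0.4 × (-8334) + 0.2 × 66000 + 0.2 × 60000 = 33200 − 3333.6 + 13200 + 12000 = 55066.4
EV(C) = 0.5 × 44000 + 0.2 × 101000 + 0.3 × 123000 = 22000 + 20200 + 36900 = 79100
Overall = 0.32 × (-9700) + 0.38 × 55066.4 + 0.3 × 79100 = -3104 + 20925.232 + 23730 = 41551.232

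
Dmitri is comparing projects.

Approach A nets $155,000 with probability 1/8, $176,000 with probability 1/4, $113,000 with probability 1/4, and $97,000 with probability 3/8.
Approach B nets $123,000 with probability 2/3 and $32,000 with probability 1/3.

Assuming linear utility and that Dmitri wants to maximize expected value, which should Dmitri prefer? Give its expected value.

Approach A = 1/8 × 155000 + 1/4 × 176000 + 1/4 × 113000 + 3/8 × 97000 = 19375 + 44000 + 28250 + 36375 = 128000
Approach B = 2/3 × 123000 + 1/3 × 32000 = 82000 + 10666.6667 = 92666.6667

Approach A ($128,000)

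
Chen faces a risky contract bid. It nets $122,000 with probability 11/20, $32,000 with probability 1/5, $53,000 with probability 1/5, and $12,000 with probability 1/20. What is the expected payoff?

$84,700

EV = 11/20 × 122000 + 1/5 × 32000 + 1/5 × 53000 + 1/20 × 12000 = 67100 + 6400 + 10600 + 600 = 84700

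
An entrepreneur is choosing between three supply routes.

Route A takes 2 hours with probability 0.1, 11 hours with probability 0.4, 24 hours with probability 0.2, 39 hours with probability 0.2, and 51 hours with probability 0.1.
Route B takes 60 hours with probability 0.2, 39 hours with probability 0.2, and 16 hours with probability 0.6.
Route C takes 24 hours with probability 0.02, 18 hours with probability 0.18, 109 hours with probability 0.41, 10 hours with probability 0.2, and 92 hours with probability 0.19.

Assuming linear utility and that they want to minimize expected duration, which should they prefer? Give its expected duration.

Route A (22.3 hours)

Route A = 0.1 × 2 + 0.4 × 11 + 0.2 × 24 + 0.2 × 39 + 0.1 × 51 = 0.2 + 4.4 + 4.8 + 7.8 + 5.1 = 22.3
Route B = 0.2 × 60 + 0.2 × 39 + 0.6 × 16 = 12 + 7.8 + 9.6 = 29.4
Route C = 0.02 × 24 + 0.18 × 18 + 0.41 × 109 + 0.2 × 10 + 0.19 × 92 = 0.48 + 3.24 + 44.69 + 2 + 17.48 = 67.89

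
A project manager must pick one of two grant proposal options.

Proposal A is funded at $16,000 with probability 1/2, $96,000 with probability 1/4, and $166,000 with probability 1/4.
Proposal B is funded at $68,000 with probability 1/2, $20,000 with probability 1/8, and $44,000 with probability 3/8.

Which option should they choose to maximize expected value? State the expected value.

Proposal A = 1/2 × 16000 + 1/4 × 96000 + 1/4 × 166000 = 8000 + 24000 + 41500 = 73500
Proposal B = 1/2 × 68000 + 1/8 × 20000 + 3/8 × 44000 = 34000 + 2500 + 16500 = 53000

Proposal A ($73,500)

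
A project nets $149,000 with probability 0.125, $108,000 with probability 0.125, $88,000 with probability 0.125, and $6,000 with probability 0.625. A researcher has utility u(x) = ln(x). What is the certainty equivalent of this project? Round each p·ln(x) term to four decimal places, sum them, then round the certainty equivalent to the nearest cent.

E[u] = 0.125·ln(149000) + 0.125·ln(108000) + 0.125·ln(88000) + 0.625·ln(6000) = 1.4890 + 1.4487 + 1.4231 + 5.4372 = 9.7980
CE = e^9.7980 ≈ 17997.71

$17,997.71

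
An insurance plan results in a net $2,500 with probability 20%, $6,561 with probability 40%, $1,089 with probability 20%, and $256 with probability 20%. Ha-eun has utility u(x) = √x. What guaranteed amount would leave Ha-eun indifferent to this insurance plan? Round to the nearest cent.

$2,724.84

E[u] = 0.2·√2500 + 0.4·√6561 + 0.2·√1089 + 0.2·√256 = 0.2·50 + 0.4·81 + 0.2·33 + 0.2·16 = 52.2
CE = (52.2)² = 2724.84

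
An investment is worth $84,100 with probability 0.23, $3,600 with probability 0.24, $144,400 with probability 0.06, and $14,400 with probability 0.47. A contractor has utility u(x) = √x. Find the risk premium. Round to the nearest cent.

$9,942.91

E[u] = 0.23·√84100 + 0.24·√3600 + 0.06·√144400 + 0.47·√14400 = 0.23·290 + 0.24·60 + 0.06·380 + 0.47·120 = 160.3
CE = (160.3)² = 25696.09
Risk premium = EV − CE = 35639 − 25696.09 = 9942.91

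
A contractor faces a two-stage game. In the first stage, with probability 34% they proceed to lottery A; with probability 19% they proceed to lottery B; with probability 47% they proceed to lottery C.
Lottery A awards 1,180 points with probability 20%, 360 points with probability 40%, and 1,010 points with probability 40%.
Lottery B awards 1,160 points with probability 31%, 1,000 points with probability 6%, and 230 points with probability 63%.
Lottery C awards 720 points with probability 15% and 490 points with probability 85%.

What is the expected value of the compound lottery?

620.33 points

EV(A) = 0.2 × 1180 + 0.4 × 360 + 0.4 × 1010 = 236 + 144 + 404 = 784
EV(B) = 0.31 × 1160 + 0.06 × 1000 + 0.63 × 230 = 359.6 + 60 + 144.9 = 564.5
EV(C) = 0.15 × 720 + 0.85 × 490 = 108 + 416.5 = 524.5
Overall = 0.34 × 784 + 0.19 × 564.5 + 0.47 × 524.5 = 266.56 + 107.255 + 246.515 = 620.33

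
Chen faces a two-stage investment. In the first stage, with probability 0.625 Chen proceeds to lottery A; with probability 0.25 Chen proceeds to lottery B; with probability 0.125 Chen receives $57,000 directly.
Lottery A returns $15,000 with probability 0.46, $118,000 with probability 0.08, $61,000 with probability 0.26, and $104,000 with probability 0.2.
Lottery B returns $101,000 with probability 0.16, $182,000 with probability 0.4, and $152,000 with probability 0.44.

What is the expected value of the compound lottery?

$79,210

EV(A) = 0.46 × 15000 + 0.08 × 118000 + 0.26 × 61000 + 0.2 × 104000 = 6900 + 9440 + 15860 + 20800 = 53000
EV(B) = 0.16 × 101000 + 0.4 × 182000 + 0.44 × 152000 = 16160 + 72800 + 66880 = 155840
Branch C: 57000 (certain)
Overall = 0.625 × 53000 + 0.25 × 155840 + 0.125 × 57000 = 33125 + 38960 + 7125 = 79210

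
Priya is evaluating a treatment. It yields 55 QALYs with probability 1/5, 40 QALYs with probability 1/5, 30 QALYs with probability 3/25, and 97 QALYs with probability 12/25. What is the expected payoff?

EV = 1/5 × 55 + 1/5 × 40 + 3/25 × 30 + 12/25 × 97 = 11 + 8 + 3.6 + 46.56 = 69.16

69.16 QALYs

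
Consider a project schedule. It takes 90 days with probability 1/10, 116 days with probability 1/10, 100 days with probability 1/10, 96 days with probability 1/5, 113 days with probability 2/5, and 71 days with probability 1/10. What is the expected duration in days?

EV = 1/10 × 90 + 1/10 × 116 + 1/10 × 100 + 1/5 × 96 + 2/5 × 113 + 1/10 × 71 = 9 + 11.6 + 10 + 19.2 + 45.2 + 7.1 = 102.1

102.1 days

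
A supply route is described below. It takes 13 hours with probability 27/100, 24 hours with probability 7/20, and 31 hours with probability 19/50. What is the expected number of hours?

23.69 hours

EV = 27/100 × 13 + 7/20 × 24 + 19/50 × 31 = 3.51 + 8.4 + 11.78 = 23.69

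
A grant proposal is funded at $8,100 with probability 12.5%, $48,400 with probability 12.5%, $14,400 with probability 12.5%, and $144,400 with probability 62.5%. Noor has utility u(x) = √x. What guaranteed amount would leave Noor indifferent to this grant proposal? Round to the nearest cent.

E[u] = 0.125·√8100 + 0.125·√48400 + 0.125·√14400 + 0.625·√144400 = 0.125·90 + 0.125·220 + 0.125·120 + 0.625·380 = 291.25
CE = (291.25)² = 84826.5625

$84,826.56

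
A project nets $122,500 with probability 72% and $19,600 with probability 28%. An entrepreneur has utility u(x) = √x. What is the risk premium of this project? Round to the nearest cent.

$8,890.56

E[u] = 0.72·√122500 + 0.28·√19600 = 0.72·350 + 0.28·140 = 291.2
CE = (291.2)² = 84797.44
Risk premium = EV − CE = 93688 − 84797.44 = 8890.56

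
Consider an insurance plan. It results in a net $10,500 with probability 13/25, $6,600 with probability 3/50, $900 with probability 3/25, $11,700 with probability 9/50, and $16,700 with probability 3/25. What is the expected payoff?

EV = 13/25 × 10500 + 3/50 × 6600 + 3/25 × 900 + 9/50 × 11700 + 3/25 × 16700 = 5460 + 396 + 108 + 2106 + 2004 = 10074

$10,074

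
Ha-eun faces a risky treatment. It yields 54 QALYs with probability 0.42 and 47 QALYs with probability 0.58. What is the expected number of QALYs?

49.94 QALYs

EV = 0.42 × 54 + 0.58 × 47 = 22.68 + 27.26 = 49.94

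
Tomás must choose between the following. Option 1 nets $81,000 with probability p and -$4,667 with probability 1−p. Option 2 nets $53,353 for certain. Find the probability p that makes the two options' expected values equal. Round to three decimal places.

p = 0.677

p·81000 + (1−p)·(-4667) = 53353
85667p − 4667 = 53353
p = (53353 + 4667) / 85667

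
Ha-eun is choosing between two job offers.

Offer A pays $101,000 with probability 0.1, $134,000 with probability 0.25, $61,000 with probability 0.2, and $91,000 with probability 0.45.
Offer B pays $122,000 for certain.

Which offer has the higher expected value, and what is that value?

Offer B ($122,000)

Offer A = 0.1 × 101000 + 0.25 × 134000 + 0.2 × 61000 + 0.45 × 91000 = 10100 + 33500 + 12200 + 40950 = 96750
Offer B: 122000 (certain)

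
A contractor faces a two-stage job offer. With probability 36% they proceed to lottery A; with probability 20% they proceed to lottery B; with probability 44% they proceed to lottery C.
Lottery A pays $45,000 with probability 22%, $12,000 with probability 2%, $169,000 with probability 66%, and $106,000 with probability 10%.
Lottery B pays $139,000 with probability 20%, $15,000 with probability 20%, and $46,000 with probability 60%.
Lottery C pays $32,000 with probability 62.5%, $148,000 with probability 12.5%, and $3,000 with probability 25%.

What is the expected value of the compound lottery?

$76,570.80

EV(A) = 0.22 × 45000 + 0.02 × 12000 + 0.66 × 169000 + 0.1 × 106000 = 9900 + 240 + 111540 + 10600 = 132280
EV(B) = 0.2 × 139000 + 0.2 × 15000 + 0.6 × 46000 = 27800 + 3000 + 27600 = 58400
EV(C) = 0.625 × 32000 + 0.125 × 148000 + 0.25 × 3000 = 20000 + 18500 + 750 = 39250
Overall = 0.36 × 132280 + 0.2 × 58400 + 0.44 × 39250 = 47620.8 + 11680 + 17270 = 76570.8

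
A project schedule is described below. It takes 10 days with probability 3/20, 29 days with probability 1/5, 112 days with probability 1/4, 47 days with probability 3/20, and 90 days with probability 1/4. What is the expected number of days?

EV = 3/20 × 10 + 1/5 × 29 + 1/4 × 112 + 3/20 × 47 + 1/4 × 90 = 1.5 + 5.8 + 28 + 7.05 + 22.5 = 64.85

64.85 days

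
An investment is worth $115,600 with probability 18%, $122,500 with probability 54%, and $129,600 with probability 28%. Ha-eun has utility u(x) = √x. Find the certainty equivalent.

$123,201

E[u] = 0.18·√115600 + 0.54·√122500 + 0.28·√129600 = 0.18·340 + 0.54·350 + 0.28·360 = 351
CE = (351)² = 123201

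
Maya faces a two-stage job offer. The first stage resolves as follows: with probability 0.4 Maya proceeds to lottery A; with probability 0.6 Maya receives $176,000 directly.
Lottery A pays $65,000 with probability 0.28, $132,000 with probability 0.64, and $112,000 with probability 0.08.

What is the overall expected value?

$150,256

EV(A) = 0.28 × 65000 + 0.64 × 132000 + 0.08 × 112000 = 18200 + 84480 + 8960 = 111640
Branch B: 176000 (certain)
Overall = 0.4 × 111640 + 0.6 × 176000 = 44656 + 105600 = 150256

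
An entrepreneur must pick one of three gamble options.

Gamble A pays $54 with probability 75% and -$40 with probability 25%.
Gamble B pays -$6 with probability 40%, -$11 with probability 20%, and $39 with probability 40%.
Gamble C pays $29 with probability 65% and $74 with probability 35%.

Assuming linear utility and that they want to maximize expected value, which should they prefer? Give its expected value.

Gamble A = 0.75 × 54 + 0.25 × (-40) = 40.5 − 10 = 30.5
Gamble B = 0.4 × (-6) + 0.2 × (-11) + 0.4 × 39 = -2.4 − 2.2 + 15.6 = 11
Gamble C = 0.65 × 29 + 0.35 × 74 = 18.85 + 25.9 = 44.75

Gamble C ($44.75)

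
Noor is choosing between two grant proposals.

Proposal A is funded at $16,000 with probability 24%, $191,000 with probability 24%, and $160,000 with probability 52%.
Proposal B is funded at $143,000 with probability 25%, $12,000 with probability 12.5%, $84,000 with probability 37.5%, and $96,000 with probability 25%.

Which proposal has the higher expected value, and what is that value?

Proposal A = 0.24 × 16000 + 0.24 × 191000 + 0.52 × 160000 = 3840 + 45840 + 83200 = 132880
Proposal B = 0.25 × 143000 + 0.125 × 12000 + 0.375 × 84000 + 0.25 × 96000 = 35750 + 1500 + 31500 + 24000 = 92750

Proposal A ($132,880)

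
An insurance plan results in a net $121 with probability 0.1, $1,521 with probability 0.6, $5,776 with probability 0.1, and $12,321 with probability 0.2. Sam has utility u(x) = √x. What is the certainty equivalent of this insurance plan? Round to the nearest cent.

$2,948.49

E[u] = 0.1·√121 + 0.6·√1521 + 0.1·√5776 + 0.2·√12321 = 0.1·11 + 0.6·39 + 0.1·76 + 0.2·111 = 54.3
CE = (54.3)² = 2948.49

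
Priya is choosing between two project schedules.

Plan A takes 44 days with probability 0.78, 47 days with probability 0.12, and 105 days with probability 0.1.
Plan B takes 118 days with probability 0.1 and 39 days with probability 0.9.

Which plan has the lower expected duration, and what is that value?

Plan A = 0.78 × 44 + 0.12 × 47 + 0.1 × 105 = 34.32 + 5.64 + 10.5 = 50.46
Plan B = 0.1 × 118 + 0.9 × 39 = 11.8 + 35.1 = 46.9

Plan B (46.9 days)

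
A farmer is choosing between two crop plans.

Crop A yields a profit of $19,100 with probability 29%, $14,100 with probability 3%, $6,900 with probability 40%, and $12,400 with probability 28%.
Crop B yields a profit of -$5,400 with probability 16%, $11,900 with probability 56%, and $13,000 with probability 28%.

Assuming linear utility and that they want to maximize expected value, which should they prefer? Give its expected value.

Crop A ($12,194)

Crop A = 0.29 × 19100 + 0.03 × 14100 + 0.4 × 6900 + 0.28 × 12400 = 5539 + 423 + 2760 + 3472 = 12194
Crop B = 0.16 × (-5400) + 0.56 × 11900 + 0.28 × 13000 = -864 + 6664 + 3640 = 9440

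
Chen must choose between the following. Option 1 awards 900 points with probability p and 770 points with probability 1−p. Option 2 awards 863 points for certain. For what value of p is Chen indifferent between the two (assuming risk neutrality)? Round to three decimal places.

p·900 + (1−p)·770 = 863
130p + 770 = 863
p = (863 − 770) / 130

p = 0.715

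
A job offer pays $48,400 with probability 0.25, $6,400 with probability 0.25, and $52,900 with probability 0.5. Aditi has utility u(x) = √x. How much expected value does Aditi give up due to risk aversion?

E[u] = 0.25·√48400 + 0.25·√6400 + 0.5·√52900 = 0.25·220 + 0.25·80 + 0.5·230 = 190
CE = (190)² = 36100
Risk premium = EV − CE = 40150 − 36100 = 4050

$4,050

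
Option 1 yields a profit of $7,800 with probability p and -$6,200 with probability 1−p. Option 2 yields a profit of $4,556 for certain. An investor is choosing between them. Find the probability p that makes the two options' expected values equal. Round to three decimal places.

p·7800 + (1−p)·(-6200) = 4556
14000p − 6200 = 4556
p = (4556 + 6200) / 14000

p = 0.768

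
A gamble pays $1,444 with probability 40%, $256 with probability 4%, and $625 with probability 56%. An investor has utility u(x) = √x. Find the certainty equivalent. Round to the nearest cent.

$890.43

E[u] = 0.4·√1444 + 0.04·√256 + 0.56·√625 = 0.4·38 + 0.04·16 + 0.56·25 = 29.84
CE = (29.84)² = 890.4256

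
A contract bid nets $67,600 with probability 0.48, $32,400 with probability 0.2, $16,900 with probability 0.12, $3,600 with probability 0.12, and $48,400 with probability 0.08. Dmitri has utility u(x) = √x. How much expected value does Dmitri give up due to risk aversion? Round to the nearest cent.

$4,778.56

E[u] = 0.48·√67600 + 0.2·√32400 + 0.12·√16900 + 0.12·√3600 + 0.08·√48400 = 0.48·260 + 0.2·180 + 0.12·130 + 0.12·60 + 0.08·220 = 201.2
CE = (201.2)² = 40481.44
Risk premium = EV − CE = 45260 − 40481.44 = 4778.56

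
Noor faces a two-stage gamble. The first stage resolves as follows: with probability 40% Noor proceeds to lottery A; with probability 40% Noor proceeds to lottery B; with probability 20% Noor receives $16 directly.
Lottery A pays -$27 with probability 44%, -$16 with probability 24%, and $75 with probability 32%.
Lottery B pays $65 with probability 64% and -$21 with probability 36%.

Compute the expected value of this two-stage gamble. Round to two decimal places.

$20.13

EV(A) = 0.44 × (-27) + 0.24 × (-16) + 0.32 × 75 = -11.88 − 3.84 + 24 = 8.28
EV(B) = 0.64 × 65 + 0.36 × (-21) = 41.6 − 7.56 = 34.04
Branch C: 16 (certain)
Overall = 0.4 × 8.28 + 0.4 × 34.04 + 0.2 × 16 = 3.312 + 13.616 + 3.2 = 20.128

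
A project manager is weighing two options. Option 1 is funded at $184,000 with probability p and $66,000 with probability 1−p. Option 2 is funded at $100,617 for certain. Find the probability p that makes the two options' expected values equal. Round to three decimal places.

p = 0.293

p·184000 + (1−p)·66000 = 100617
118000p + 66000 = 100617
p = (100617 − 66000) / 118000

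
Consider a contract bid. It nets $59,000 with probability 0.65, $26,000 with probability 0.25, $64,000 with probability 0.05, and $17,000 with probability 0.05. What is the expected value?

$48,900

EV = 0.65 × 59000 + 0.25 × 26000 + 0.05 × 64000 + 0.05 × 17000 = 38350 + 6500 + 3200 + 850 = 48900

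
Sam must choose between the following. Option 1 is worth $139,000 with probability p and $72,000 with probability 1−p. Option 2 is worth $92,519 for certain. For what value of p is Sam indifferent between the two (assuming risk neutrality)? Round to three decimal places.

p·139000 + (1−p)·72000 = 92519
67000p + 72000 = 92519
p = (92519 − 72000) / 67000

p = 0.306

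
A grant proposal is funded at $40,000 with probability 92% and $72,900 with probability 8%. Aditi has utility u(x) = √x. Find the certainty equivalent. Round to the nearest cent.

E[u] = 0.92·√40000 + 0.08·√72900 = 0.92·200 + 0.08·270 = 205.6
CE = (205.6)² = 42271.36

$42,271.36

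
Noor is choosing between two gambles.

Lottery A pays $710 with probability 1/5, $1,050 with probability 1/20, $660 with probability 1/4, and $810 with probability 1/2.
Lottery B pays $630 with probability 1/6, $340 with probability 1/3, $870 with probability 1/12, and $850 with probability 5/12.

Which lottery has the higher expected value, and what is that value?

Lottery A = 1/5 × 710 + 1/20 × 1050 + 1/4 × 660 + 1/2 × 810 = 142 + 52.5 + 165 + 405 = 764.5
Lottery B = 1/6 × 630 + 1/3 × 340 + 1/12 × 870 + 5/12 × 850 = 105 + 113.3333 + 72.5 + 354.1667 = 645

Lottery A ($764.50)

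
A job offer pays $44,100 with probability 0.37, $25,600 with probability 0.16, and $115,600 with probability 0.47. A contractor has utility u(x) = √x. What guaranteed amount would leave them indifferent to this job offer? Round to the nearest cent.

E[u] = 0.37·√44100 + 0.16·√25600 + 0.47·√115600 = 0.37·210 + 0.16·160 + 0.47·340 = 263.1
CE = (263.1)² = 69221.61

$69,221.61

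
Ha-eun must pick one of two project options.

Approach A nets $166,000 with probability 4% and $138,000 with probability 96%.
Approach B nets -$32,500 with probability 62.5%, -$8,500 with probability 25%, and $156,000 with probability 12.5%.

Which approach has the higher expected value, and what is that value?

Approach A ($139,120)

Approach A = 0.04 × 166000 + 0.96 × 138000 = 6640 + 132480 = 139120
Approach B = 0.625 × (-32500) + 0.25 × (-8500) + 0.125 × 156000 = -20312.5 − 2125 + 19500 = -2937.5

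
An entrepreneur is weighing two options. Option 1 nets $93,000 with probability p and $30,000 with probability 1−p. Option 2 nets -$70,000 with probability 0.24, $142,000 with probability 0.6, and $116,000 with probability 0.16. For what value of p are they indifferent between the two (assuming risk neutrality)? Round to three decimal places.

EV(Option 2) = 0.24 × (-70000) + 0.6 × 142000 + 0.16 × 116000 = -16800 + 85200 + 18560 = 86960
p·93000 + (1−p)·30000 = 86960
63000p + 30000 = 86960
p = (86960 − 30000) / 63000

p = 0.904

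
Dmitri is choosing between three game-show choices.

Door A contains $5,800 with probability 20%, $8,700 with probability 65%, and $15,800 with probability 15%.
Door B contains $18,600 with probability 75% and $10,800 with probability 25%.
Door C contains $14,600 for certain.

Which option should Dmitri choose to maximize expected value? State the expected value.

Door B ($16,650)

Door A = 0.2 × 5800 + 0.65 × 8700 + 0.15 × 15800 = 1160 + 5655 + 2370 = 9185
Door B = 0.75 × 18600 + 0.25 × 10800 = 13950 + 2700 = 16650
Door C: 14600 (certain)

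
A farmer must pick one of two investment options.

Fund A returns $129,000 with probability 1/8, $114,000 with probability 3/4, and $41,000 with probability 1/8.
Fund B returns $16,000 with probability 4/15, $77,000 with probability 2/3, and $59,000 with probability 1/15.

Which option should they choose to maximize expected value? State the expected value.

Fund A = 1/8 × 129000 + 3/4 × 114000 + 1/8 × 41000 = 16125 + 85500 + 5125 = 106750
Fund B = 4/15 × 16000 + 2/3 × 77000 + 1/15 × 59000 = 4266.6667 + 51333.3333 + 3933.3333 = 59533.3333

Fund A ($106,750)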